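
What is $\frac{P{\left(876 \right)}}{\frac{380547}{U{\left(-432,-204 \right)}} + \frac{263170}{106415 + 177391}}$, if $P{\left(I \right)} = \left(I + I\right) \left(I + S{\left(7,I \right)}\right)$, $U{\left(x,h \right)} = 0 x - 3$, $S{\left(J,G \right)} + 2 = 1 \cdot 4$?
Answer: $- \frac{109141570584}{9000061031} \approx -12.127$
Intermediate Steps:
$S{\left(J,G \right)} = 2$ ($S{\left(J,G \right)} = -2 + 1 \cdot 4 = -2 + 4 = 2$)
$U{\left(x,h \right)} = -3$ ($U{\left(x,h \right)} = 0 - 3 = -3$)
$P{\left(I \right)} = 2 I \left(2 + I\right)$ ($P{\left(I \right)} = \left(I + I\right) \left(I + 2\right) = 2 I \left(2 + I\right)$)
$\frac{P{\left(876 \right)}}{\frac{380547}{U{\left(-432,-204 \right)}} + \frac{263170}{106415 + 177391}} = \frac{2 \cdot 876 \left(2 + 876\right)}{\frac{380547}{-3} + \frac{263170}{106415 + 177391}} = \frac{2 \cdot 876 \cdot 878}{380547 \left(- \frac{1}{3}\right) + \frac{263170}{283806}} = \frac{1538256}{-126849 + 263170 \cdot \frac{1}{283806}} = \frac{1538256}{-126849 + \frac{131585}{141903}} = \frac{1538256}{- \frac{18000122062}{141903}} = 1538256 \left(- \frac{141903}{18000122062}\right) = - \frac{109141570584}{9000061031}$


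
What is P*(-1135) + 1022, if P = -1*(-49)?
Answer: -54593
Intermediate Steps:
P = 49
P*(-1135) + 1022 = 49*(-1135) + 1022 = -55615 + 1022 = -54593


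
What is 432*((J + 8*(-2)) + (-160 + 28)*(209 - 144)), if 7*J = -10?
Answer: -25998624/7 ≈ -3.7141e+6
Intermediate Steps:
J = -10/7 (J = (1/7)*(-10) = -10/7 ≈ -1.4286)
432*((J + 8*(-2)) + (-160 + 28)*(209 - 144)) = 432*((-10/7 + 8*(-2)) + (-160 + 28)*(209 - 144)) = 432*((-10/7 - 16) - 132*65) = 432*(-122/7 - 8580) = 432*(-60182/7) = -25998624/7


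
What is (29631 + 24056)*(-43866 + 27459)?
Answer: -880842609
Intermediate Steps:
(29631 + 24056)*(-43866 + 27459) = 53687*(-16407) = -880842609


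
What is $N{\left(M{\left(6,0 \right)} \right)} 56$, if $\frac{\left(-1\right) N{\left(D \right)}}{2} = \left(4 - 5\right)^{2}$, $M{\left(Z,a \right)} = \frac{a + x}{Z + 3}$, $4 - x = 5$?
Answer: $-112$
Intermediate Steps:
$x = -1$ ($x = 4 - 5 = -1$)
$M{\left(Z,a \right)} = \frac{-1 + a}{3 + Z}$ ($M{\left(Z,a \right)} = \frac{a - 1}{Z + 3} = \frac{-1 + a}{3 + Z}$)
$N{\left(D \right)} = -2$ ($N{\left(D \right)} = - 2 \left(4 - 5\right)^{2} = - 2 \left(-1\right)^{2} = \left(-2\right) 1 = -2$)
$N{\left(M{\left(6,0 \right)} \right)} 56 = \left(-2\right) 56 = -112$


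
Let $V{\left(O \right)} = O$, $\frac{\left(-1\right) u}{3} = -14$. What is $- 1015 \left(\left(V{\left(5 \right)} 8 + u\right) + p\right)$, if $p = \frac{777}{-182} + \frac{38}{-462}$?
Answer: $- \frac{67621765}{858} \approx -78813.0$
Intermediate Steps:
$u = 42$ ($u = \left(-3\right) \left(-14\right) = 42$)
$p = - \frac{26135}{6006}$ ($p = 777 \left(- \frac{1}{182}\right) + 38 \left(- \frac{1}{462}\right) = - \frac{111}{26} - \frac{19}{231} = - \frac{26135}{6006} \approx -4.3515$)
$- 1015 \left(\left(V{\left(5 \right)} 8 + u\right) + p\right) = - 1015 \left(\left(5 \cdot 8 + 42\right) - \frac{26135}{6006}\right) = - 1015 \left(\left(40 + 42\right) - \frac{26135}{6006}\right) = - 1015 \left(82 - \frac{26135}{6006}\right) = \left(-1015\right) \frac{466357}{6006} = - \frac{67621765}{858}$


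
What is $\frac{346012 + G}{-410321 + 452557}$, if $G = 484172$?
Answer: $\frac{207546}{10559} \approx 19.656$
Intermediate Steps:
$\frac{346012 + G}{-410321 + 452557} = \frac{346012 + 484172}{-410321 + 452557} = \frac{830184}{42236} = 830184 \cdot \frac{1}{42236} = \frac{207546}{10559}$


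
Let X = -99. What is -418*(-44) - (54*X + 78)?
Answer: 23660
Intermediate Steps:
-418*(-44) - (54*X + 78) = -418*(-44) - (54*(-99) + 78) = 18392 - (-5346 + 78) = 18392 - 1*(-5268) = 18392 + 5268 = 23660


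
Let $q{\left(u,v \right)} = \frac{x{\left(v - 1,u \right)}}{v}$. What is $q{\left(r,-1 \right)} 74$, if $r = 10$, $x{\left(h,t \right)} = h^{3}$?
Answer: $592$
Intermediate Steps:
$q{\left(u,v \right)} = \frac{\left(-1 + v\right)^{3}}{v}$ ($q{\left(u,v \right)} = \frac{\left(v - 1\right)^{3}}{v} = \frac{\left(-1 + v\right)^{3}}{v}$)
$q{\left(r,-1 \right)} 74 = \frac{\left(-1 - 1\right)^{3}}{-1} \cdot 74 = - \left(-2\right)^{3} \cdot 74 = \left(-1\right) \left(-8\right) 74 = 8 \cdot 74 = 592$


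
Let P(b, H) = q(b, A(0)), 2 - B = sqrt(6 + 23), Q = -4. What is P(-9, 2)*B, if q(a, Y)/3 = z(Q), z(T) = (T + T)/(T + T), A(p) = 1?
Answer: 6 - 3*sqrt(29) ≈ -10.155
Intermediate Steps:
B = 2 - sqrt(29) (B = 2 - sqrt(6 + 23) = 2 - sqrt(29) ≈ -3.3852)
z(T) = 1 (z(T) = (2*T)/((2*T)) = (2*T)*(1/(2*T)) = 1)
q(a, Y) = 3 (q(a, Y) = 3*1 = 3)
P(b, H) = 3
P(-9, 2)*B = 3*(2 - sqrt(29)) = 6 - 3*sqrt(29)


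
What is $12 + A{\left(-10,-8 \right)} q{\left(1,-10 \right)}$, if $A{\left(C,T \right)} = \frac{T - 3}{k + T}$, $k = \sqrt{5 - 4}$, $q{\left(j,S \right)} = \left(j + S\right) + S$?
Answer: $- \frac{125}{7} \approx -17.857$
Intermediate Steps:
$q{\left(j,S \right)} = j + 2 S$ ($q{\left(j,S \right)} = \left(S + j\right) + S = j + 2 S$)
$k = 1$ ($k = \sqrt{1} = 1$)
$A{\left(C,T \right)} = \frac{-3 + T}{1 + T}$ ($A{\left(C,T \right)} = \frac{T - 3}{1 + T} = \frac{-3 + T}{1 + T}$)
$12 + A{\left(-10,-8 \right)} q{\left(1,-10 \right)} = 12 + \frac{-3 - 8}{1 - 8} \left(1 + 2 \left(-10\right)\right) = 12 + \frac{1}{-7} \left(-11\right) \left(1 - 20\right) = 12 + \left(- \frac{1}{7}\right) \left(-11\right) \left(-19\right) = 12 + \frac{11}{7} \left(-19\right) = 12 - \frac{209}{7} = - \frac{125}{7}$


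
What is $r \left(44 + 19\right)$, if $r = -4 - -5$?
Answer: $63$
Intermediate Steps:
$r = 1$ ($r = -4 + 5 = 1$)
$r \left(44 + 19\right) = 1 \left(44 + 19\right) = 1 \cdot 63 = 63$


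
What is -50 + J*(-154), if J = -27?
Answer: 4108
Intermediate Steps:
-50 + J*(-154) = -50 - 27*(-154) = -50 + 4158 = 4108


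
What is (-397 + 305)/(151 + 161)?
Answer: -23/78 ≈ -0.29487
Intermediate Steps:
(-397 + 305)/(151 + 161) = -92/312 = -92*1/312 = -23/78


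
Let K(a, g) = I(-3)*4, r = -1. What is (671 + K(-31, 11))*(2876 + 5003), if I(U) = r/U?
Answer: 15891943/3 ≈ 5.2973e+6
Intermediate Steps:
I(U) = -1/U
K(a, g) = 4/3 (K(a, g) = -1/(-3)*4 = -1*(-1/3)*4 = (1/3)*4 = 4/3)
(671 + K(-31, 11))*(2876 + 5003) = (671 + 4/3)*(2876 + 5003) = (2017/3)*7879 = 15891943/3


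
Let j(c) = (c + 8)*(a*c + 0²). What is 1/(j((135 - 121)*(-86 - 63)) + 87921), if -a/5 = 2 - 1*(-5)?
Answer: -1/151626859 ≈ -6.5951e-9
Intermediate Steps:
a = -35 (a = -5*(2 - 1*(-5)) = -5*(2 + 5) = -5*7 = -35)
j(c) = -35*c*(8 + c) (j(c) = (c + 8)*(-35*c + 0²) = (8 + c)*(-35*c + 0) = (8 + c)*(-35*c) = -35*c*(8 + c))
1/(j((135 - 121)*(-86 - 63)) + 87921) = 1/(-35*(135 - 121)*(-86 - 63)*(8 + (135 - 121)*(-86 - 63)) + 87921) = 1/(-35*14*(-149)*(8 + 14*(-149)) + 87921) = 1/(-35*(-2086)*(8 - 2086) + 87921) = 1/(-35*(-2086)*(-2078) + 87921) = 1/(-151714780 + 87921) = 1/(-151626859) = -1/151626859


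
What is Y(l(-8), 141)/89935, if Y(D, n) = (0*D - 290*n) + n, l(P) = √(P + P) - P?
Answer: -40749/89935 ≈ -0.45309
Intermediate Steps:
l(P) = -P + √2*√P (l(P) = √(2*P) - P = √2*√P - P = -P + √2*√P)
Y(D, n) = -289*n (Y(D, n) = (0 - 290*n) + n = -290*n + n = -289*n)
Y(l(-8), 141)/89935 = -289*141/89935 = -40749*1/89935 = -40749/89935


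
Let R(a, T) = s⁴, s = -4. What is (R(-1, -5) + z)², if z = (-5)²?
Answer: 78961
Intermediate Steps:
R(a, T) = 256 (R(a, T) = (-4)⁴ = 256)
z = 25
(R(-1, -5) + z)² = (256 + 25)² = 281² = 78961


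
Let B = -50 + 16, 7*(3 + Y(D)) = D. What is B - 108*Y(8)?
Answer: 1166/7 ≈ 166.57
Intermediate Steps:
Y(D) = -3 + D/7
B = -34
B - 108*Y(8) = -34 - 108*(-3 + (⅐)*8) = -34 - 108*(-3 + 8/7) = -34 - 108*(-13/7) = -34 + 1404/7 = 1166/7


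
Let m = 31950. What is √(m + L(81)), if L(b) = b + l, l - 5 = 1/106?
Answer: 3*√39995178/106 ≈ 178.99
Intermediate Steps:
l = 531/106 (l = 5 + 1/106 = 531/106 ≈ 5.0094)
L(b) = 531/106 + b (L(b) = b + 531/106 = 531/106 + b)
√(m + L(81)) = √(31950 + (531/106 + 81)) = √(31950 + 9117/106) = √(3395817/106) = 3*√39995178/106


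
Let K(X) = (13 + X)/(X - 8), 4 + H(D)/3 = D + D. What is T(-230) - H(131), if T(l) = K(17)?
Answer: -2312/3 ≈ -770.67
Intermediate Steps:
H(D) = -12 + 6*D (H(D) = -12 + 3*(D + D) = -12 + 3*(2*D) = -12 + 6*D)
K(X) = (13 + X)/(-8 + X)
T(l) = 10/3 (T(l) = (13 + 17)/(-8 + 17) = 30/9 = (1/9)*30 = 10/3)
T(-230) - H(131) = 10/3 - (-12 + 6*131) = 10/3 - (-12 + 786) = 10/3 - 1*774 = 10/3 - 774 = -2312/3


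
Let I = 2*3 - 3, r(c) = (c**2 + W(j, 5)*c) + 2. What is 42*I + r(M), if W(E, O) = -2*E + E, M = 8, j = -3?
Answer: 216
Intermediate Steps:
W(E, O) = -E
r(c) = 2 + c**2 + 3*c (r(c) = (c**2 + (-1*(-3))*c) + 2 = (c**2 + 3*c) + 2 = 2 + c**2 + 3*c)
I = 3 (I = 6 - 3 = 3)
42*I + r(M) = 42*3 + (2 + 8**2 + 3*8) = 126 + (2 + 64 + 24) = 126 + 90 = 216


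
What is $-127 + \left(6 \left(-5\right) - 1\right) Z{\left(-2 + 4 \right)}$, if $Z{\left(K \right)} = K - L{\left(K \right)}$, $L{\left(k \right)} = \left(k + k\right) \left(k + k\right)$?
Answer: $307$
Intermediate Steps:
$L{\left(k \right)} = 4 k^{2}$ ($L{\left(k \right)} = 2 k 2 k = 4 k^{2}$)
$Z{\left(K \right)} = K - 4 K^{2}$
$-127 + \left(6 \left(-5\right) - 1\right) Z{\left(-2 + 4 \right)} = -127 + \left(6 \left(-5\right) - 1\right) \left(-2 + 4\right) \left(1 - 4 \left(-2 + 4\right)\right) = -127 + \left(-30 - 1\right) 2 \left(1 - 8\right) = -127 - 31 \cdot 2 \left(1 - 8\right) = -127 - 31 \cdot 2 \left(-7\right) = -127 - -434 = -127 + 434 = 307$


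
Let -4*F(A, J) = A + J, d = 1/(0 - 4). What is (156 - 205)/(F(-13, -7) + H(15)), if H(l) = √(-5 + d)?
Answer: -980/121 + 98*I*√21/121 ≈ -8.0992 + 3.7115*I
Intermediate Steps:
d = -¼ (d = 1/(-4) = -¼ ≈ -0.25000)
H(l) = I*√21/2 (H(l) = √(-5 - ¼) = √(-21/4) = I*√21/2)
F(A, J) = -A/4 - J/4 (F(A, J) = -(A + J)/4 = -A/4 - J/4)
(156 - 205)/(F(-13, -7) + H(15)) = (156 - 205)/((-¼*(-13) - ¼*(-7)) + I*√21/2) = -49/((13/4 + 7/4) + I*√21/2) = -49/(5 + I*√21/2)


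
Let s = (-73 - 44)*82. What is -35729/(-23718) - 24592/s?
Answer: 154342847/37925082 ≈ 4.0697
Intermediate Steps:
s = -9594 (s = -117*82 = -9594)
-35729/(-23718) - 24592/s = -35729/(-23718) - 24592/(-9594) = -35729*(-1/23718) - 24592*(-1/9594) = 35729/23718 + 12296/4797 = 154342847/37925082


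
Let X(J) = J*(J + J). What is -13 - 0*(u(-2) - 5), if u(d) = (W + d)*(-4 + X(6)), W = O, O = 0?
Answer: -13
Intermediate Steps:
X(J) = 2*J² (X(J) = J*(2*J) = 2*J²)
W = 0
u(d) = 68*d (u(d) = (0 + d)*(-4 + 2*6²) = d*(-4 + 2*36) = d*(-4 + 72) = d*68 = 68*d)
-13 - 0*(u(-2) - 5) = -13 - 0*(68*(-2) - 5) = -13 - 0*(-136 - 5) = -13 - 0*(-141) = -13 - 30*0 = -13 + 0 = -13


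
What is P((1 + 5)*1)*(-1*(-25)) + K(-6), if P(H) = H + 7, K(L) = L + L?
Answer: 313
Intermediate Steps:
K(L) = 2*L
P(H) = 7 + H
P((1 + 5)*1)*(-1*(-25)) + K(-6) = (7 + (1 + 5)*1)*(-1*(-25)) + 2*(-6) = (7 + 6*1)*25 - 12 = (7 + 6)*25 - 12 = 13*25 - 12 = 325 - 12 = 313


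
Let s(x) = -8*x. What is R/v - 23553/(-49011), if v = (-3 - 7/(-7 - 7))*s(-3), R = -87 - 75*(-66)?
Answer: -26325257/326740 ≈ -80.569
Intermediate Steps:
R = 4863 (R = -87 + 4950 = 4863)
v = -60 (v = (-3 - 7/(-7 - 7))*(-8*(-3)) = (-3 - 7/(-14))*24 = (-3 - 7*(-1/14))*24 = (-3 + ½)*24 = -5/2*24 = -60)
R/v - 23553/(-49011) = 4863/(-60) - 23553/(-49011) = 4863*(-1/60) - 23553*(-1/49011) = -1621/20 + 7851/16337 = -26325257/326740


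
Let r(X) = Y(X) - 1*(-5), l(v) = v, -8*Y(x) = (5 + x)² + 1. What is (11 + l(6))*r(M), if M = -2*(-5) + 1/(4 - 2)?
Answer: -13685/32 ≈ -427.66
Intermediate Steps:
Y(x) = -⅛ - (5 + x)²/8 (Y(x) = -((5 + x)² + 1)/8 = -(1 + (5 + x)²)/8 = -⅛ - (5 + x)²/8)
M = 21/2 (M = 10 + 1/2 = 10 + ½ = 21/2 ≈ 10.500)
r(X) = 39/8 - (5 + X)²/8 (r(X) = (-⅛ - (5 + X)²/8) - 1*(-5) = (-⅛ - (5 + X)²/8) + 5 = 39/8 - (5 + X)²/8)
(11 + l(6))*r(M) = (11 + 6)*(39/8 - (5 + 21/2)²/8) = 17*(39/8 - (31/2)²/8) = 17*(39/8 - ⅛*961/4) = 17*(39/8 - 961/32) = 17*(-805/32) = -13685/32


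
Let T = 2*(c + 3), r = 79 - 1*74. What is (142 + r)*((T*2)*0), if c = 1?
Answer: 0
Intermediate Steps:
r = 5 (r = 79 - 74 = 5)
T = 8 (T = 2*(1 + 3) = 2*4 = 8)
(142 + r)*((T*2)*0) = (142 + 5)*((8*2)*0) = 147*(16*0) = 147*0 = 0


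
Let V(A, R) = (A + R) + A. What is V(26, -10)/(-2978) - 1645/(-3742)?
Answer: 2370823/5571838 ≈ 0.42550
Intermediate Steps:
V(A, R) = R + 2*A
V(26, -10)/(-2978) - 1645/(-3742) = (-10 + 2*26)/(-2978) - 1645/(-3742) = (-10 + 52)*(-1/2978) - 1645*(-1/3742) = 42*(-1/2978) + 1645/3742 = -21/1489 + 1645/3742 = 2370823/5571838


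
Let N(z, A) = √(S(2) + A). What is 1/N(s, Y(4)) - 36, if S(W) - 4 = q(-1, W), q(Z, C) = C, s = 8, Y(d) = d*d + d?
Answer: -36 + √26/26 ≈ -35.804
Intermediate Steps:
Y(d) = d + d² (Y(d) = d² + d = d + d²)
S(W) = 4 + W
N(z, A) = √(6 + A) (N(z, A) = √((4 + 2) + A) = √(6 + A))
1/N(s, Y(4)) - 36 = 1/(√(6 + 4*(1 + 4))) - 36 = 1/(√(6 + 4*5)) - 36 = 1/(√(6 + 20)) - 36 = 1/(√26) - 36 = √26/26 - 36 = -36 + √26/26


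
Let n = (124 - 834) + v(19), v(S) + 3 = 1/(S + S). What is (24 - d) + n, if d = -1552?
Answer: 32795/38 ≈ 863.03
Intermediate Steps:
v(S) = -3 + 1/(2*S) (v(S) = -3 + 1/(S + S) = -3 + 1/(2*S))
n = -27093/38 (n = (124 - 834) + (-3 + (1/2)/19) = -710 + (-3 + (1/2)*(1/19)) = -710 + (-3 + 1/38) = -710 - 113/38 = -27093/38 ≈ -712.97)
(24 - d) + n = (24 - 1*(-1552)) - 27093/38 = (24 + 1552) - 27093/38 = 1576 - 27093/38 = 32795/38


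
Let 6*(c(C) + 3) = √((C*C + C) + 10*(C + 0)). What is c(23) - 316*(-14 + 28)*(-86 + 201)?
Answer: -508763 + √782/6 ≈ -5.0876e+5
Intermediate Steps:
c(C) = -3 + √(C² + 11*C)/6 (c(C) = -3 + √((C*C + C) + 10*(C + 0))/6 = -3 + √((C² + C) + 10*C)/6 = -3 + √((C + C²) + 10*C)/6 = -3 + √(C² + 11*C)/6)
c(23) - 316*(-14 + 28)*(-86 + 201) = (-3 + √(23*(11 + 23))/6) - 316*(-14 + 28)*(-86 + 201) = (-3 + √(23*34)/6) - 4424*115 = (-3 + √782/6) - 316*1610 = (-3 + √782/6) - 508760 = -508763 + √782/6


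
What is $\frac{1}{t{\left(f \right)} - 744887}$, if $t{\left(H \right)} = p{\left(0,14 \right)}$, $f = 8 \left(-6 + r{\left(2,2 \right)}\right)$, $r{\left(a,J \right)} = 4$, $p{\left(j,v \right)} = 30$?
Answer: $- \frac{1}{744857} \approx -1.3425 \cdot 10^{-6}$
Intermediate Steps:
$f = -16$ ($f = 8 \left(-6 + 4\right) = 8 \left(-2\right) = -16$)
$t{\left(H \right)} = 30$
$\frac{1}{t{\left(f \right)} - 744887} = \frac{1}{30 - 744887} = \frac{1}{-744857} = - \frac{1}{744857}$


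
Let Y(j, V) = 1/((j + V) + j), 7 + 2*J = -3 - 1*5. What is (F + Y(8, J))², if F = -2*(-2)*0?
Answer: 4/289 ≈ 0.013841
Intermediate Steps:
J = -15/2 (J = -7/2 + (-3 - 1*5)/2 = -7/2 + (-3 - 5)/2 = -7/2 + (½)*(-8) = -7/2 - 4 = -15/2 ≈ -7.5000)
Y(j, V) = 1/(V + 2*j) (Y(j, V) = 1/((V + j) + j) = 1/(V + 2*j))
F = 0 (F = 4*0 = 0)
(F + Y(8, J))² = (0 + 1/(-15/2 + 2*8))² = (0 + 1/(-15/2 + 16))² = (0 + 1/(17/2))² = (0 + 2/17)² = (2/17)² = 4/289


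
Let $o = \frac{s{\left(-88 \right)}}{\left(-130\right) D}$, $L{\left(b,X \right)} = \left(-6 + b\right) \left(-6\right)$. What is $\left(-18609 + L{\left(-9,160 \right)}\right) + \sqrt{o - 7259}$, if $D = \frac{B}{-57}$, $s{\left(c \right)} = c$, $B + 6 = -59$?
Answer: $-18519 + \frac{i \sqrt{30666767}}{65} \approx -18519.0 + 85.196 i$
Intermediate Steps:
$B = -65$ ($B = -6 - 59 = -65$)
$L{\left(b,X \right)} = 36 - 6 b$
$D = \frac{65}{57}$ ($D = - \frac{65}{-57} = \left(-65\right) \left(- \frac{1}{57}\right) = \frac{65}{57} \approx 1.1404$)
$o = \frac{2508}{4225}$ ($o = - \frac{88}{\left(-130\right) \frac{65}{57}} = - \frac{88}{- \frac{8450}{57}} = \left(-88\right) \left(- \frac{57}{8450}\right) = \frac{2508}{4225} \approx 0.59361$)
$\left(-18609 + L{\left(-9,160 \right)}\right) + \sqrt{o - 7259} = \left(-18609 + \left(36 - -54\right)\right) + \sqrt{\frac{2508}{4225} - 7259} = \left(-18609 + \left(36 + 54\right)\right) + \sqrt{- \frac{30666767}{4225}} = \left(-18609 + 90\right) + \frac{i \sqrt{30666767}}{65} = -18519 + \frac{i \sqrt{30666767}}{65}$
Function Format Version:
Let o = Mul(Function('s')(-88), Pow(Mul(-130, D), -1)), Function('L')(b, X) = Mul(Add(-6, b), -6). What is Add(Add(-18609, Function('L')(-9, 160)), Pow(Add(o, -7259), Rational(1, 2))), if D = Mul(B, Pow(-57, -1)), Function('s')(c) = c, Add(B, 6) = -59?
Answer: Add(-18519, Mul(Rational(1, 65), I, Pow(30666767, Rational(1, 2)))) ≈ Add(-18519., Mul(85.196, I))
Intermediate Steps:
B = -65 (B = Add(-6, -59) = -65)
Function('L')(b, X) = Add(36, Mul(-6, b))
D = Rational(65, 57) (D = Mul(-65, Pow(-57, -1)) = Mul(-65, Rational(-1, 57)) = Rational(65, 57) ≈ 1.1404)
o = Rational(2508, 4225) (o = Mul(-88, Pow(Mul(-130, Rational(65, 57)), -1)) = Mul(-88, Pow(Rational(-8450, 57), -1)) = Mul(-88, Rational(-57, 8450)) = Rational(2508, 4225) ≈ 0.59361)
Add(Add(-18609, Function('L')(-9, 160)), Pow(Add(o, -7259), Rational(1, 2))) = Add(Add(-18609, Add(36, Mul(-6, -9))), Pow(Add(Rational(2508, 4225), -7259), Rational(1, 2))) = Add(Add(-18609, Add(36, 54)), Pow(Rational(-30666767, 4225), Rational(1, 2))) = Add(Add(-18609, 90), Mul(Rational(1, 65), I, Pow(30666767, Rational(1, 2)))) = Add(-18519, Mul(Rational(1, 65), I, Pow(30666767, Rational(1, 2))))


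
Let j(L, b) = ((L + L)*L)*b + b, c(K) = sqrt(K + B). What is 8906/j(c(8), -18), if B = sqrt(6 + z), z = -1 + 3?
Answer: -75701/2313 + 17812*sqrt(2)/2313 ≈ -21.838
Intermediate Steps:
z = 2
B = 2*sqrt(2) (B = sqrt(6 + 2) = sqrt(8) = 2*sqrt(2) ≈ 2.8284)
c(K) = sqrt(K + 2*sqrt(2))
j(L, b) = b + 2*b*L**2 (j(L, b) = ((2*L)*L)*b + b = (2*L**2)*b + b = 2*b*L**2 + b = b + 2*b*L**2)
8906/j(c(8), -18) = 8906/((-18*(1 + 2*(sqrt(8 + 2*sqrt(2)))**2))) = 8906/((-18*(1 + 2*(8 + 2*sqrt(2))))) = 8906/((-18*(1 + (16 + 4*sqrt(2))))) = 8906/((-18*(17 + 4*sqrt(2)))) = 8906/(-306 - 72*sqrt(2))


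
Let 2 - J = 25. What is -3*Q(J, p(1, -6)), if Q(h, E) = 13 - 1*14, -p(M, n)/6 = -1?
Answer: 3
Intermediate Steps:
p(M, n) = 6 (p(M, n) = -6*(-1) = 6)
J = -23 (J = 2 - 1*25 = 2 - 25 = -23)
Q(h, E) = -1 (Q(h, E) = 13 - 14 = -1)
-3*Q(J, p(1, -6)) = -3*(-1) = 3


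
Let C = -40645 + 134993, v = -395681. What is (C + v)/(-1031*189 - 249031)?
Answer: 301333/443890 ≈ 0.67885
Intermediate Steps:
C = 94348
(C + v)/(-1031*189 - 249031) = (94348 - 395681)/(-1031*189 - 249031) = -301333/(-194859 - 249031) = -301333/(-443890) = -301333*(-1/443890) = 301333/443890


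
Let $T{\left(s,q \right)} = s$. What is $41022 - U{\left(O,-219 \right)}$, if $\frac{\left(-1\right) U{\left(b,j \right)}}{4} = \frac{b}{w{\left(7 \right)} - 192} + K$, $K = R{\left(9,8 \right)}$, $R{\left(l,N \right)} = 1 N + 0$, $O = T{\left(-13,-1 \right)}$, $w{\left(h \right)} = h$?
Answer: $\frac{7595042}{185} \approx 41054.0$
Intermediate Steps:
$O = -13$
$R{\left(l,N \right)} = N$ ($R{\left(l,N \right)} = N + 0 = N$)
$K = 8$
$U{\left(b,j \right)} = -32 + \frac{4 b}{185}$ ($U{\left(b,j \right)} = - 4 \left(\frac{b}{7 - 192} + 8\right) = - 4 \left(\frac{b}{-185} + 8\right) = - 4 \left(- \frac{b}{185} + 8\right) = - 4 \left(8 - \frac{b}{185}\right) = -32 + \frac{4 b}{185}$)
$41022 - U{\left(O,-219 \right)} = 41022 - \left(-32 + \frac{4}{185} \left(-13\right)\right) = 41022 - \left(-32 - \frac{52}{185}\right) = 41022 - - \frac{5972}{185} = 41022 + \frac{5972}{185} = \frac{7595042}{185}$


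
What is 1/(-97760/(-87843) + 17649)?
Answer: 1869/32988061 ≈ 5.6657e-5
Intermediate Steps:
1/(-97760/(-87843) + 17649) = 1/(-97760*(-1/87843) + 17649) = 1/(2080/1869 + 17649) = 1/(32988061/1869) = 1869/32988061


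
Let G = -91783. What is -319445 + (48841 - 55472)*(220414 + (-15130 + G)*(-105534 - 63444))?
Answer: -119796742609413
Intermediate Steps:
-319445 + (48841 - 55472)*(220414 + (-15130 + G)*(-105534 - 63444)) = -319445 + (48841 - 55472)*(220414 + (-15130 - 91783)*(-105534 - 63444)) = -319445 - 6631*(220414 - 106913*(-168978)) = -319445 - 6631*(220414 + 18065944914) = -319445 - 6631*18066165328 = -319445 - 119796742289968 = -119796742609413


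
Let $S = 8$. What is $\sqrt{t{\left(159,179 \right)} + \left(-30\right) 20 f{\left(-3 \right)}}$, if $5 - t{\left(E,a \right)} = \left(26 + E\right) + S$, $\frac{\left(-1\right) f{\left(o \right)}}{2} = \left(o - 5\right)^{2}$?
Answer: $2 \sqrt{19153} \approx 276.79$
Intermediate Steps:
$f{\left(o \right)} = - 2 \left(-5 + o\right)^{2}$ ($f{\left(o \right)} = - 2 \left(o - 5\right)^{2} = - 2 \left(-5 + o\right)^{2}$)
$t{\left(E,a \right)} = -29 - E$ ($t{\left(E,a \right)} = 5 - \left(\left(26 + E\right) + 8\right) = 5 - \left(34 + E\right) = -29 - E$)
$\sqrt{t{\left(159,179 \right)} + \left(-30\right) 20 f{\left(-3 \right)}} = \sqrt{\left(-29 - 159\right) + \left(-30\right) 20 \left(- 2 \left(-5 - 3\right)^{2}\right)} = \sqrt{\left(-29 - 159\right) - 600 \left(- 2 \left(-8\right)^{2}\right)} = \sqrt{-188 - 600 \left(\left(-2\right) 64\right)} = \sqrt{-188 - -76800} = \sqrt{-188 + 76800} = \sqrt{76612} = 2 \sqrt{19153}$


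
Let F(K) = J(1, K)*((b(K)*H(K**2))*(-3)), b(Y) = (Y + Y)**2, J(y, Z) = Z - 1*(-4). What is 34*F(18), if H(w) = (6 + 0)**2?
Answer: -104696064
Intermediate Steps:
J(y, Z) = 4 + Z (J(y, Z) = Z + 4 = 4 + Z)
b(Y) = 4*Y**2 (b(Y) = (2*Y)**2 = 4*Y**2)
H(w) = 36 (H(w) = 6**2 = 36)
F(K) = -432*K**2*(4 + K) (F(K) = (4 + K)*(((4*K**2)*36)*(-3)) = (4 + K)*((144*K**2)*(-3)) = (4 + K)*(-432*K**2) = -432*K**2*(4 + K))
34*F(18) = 34*(432*18**2*(-4 - 1*18)) = 34*(432*324*(-4 - 18)) = 34*(432*324*(-22)) = 34*(-3079296) = -104696064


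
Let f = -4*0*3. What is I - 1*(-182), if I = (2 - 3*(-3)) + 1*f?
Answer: 193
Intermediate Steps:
f = 0 (f = 0*3 = 0)
I = 11 (I = (2 - 3*(-3)) + 1*0 = (2 + 9) + 0 = 11 + 0 = 11)
I - 1*(-182) = 11 - 1*(-182) = 11 + 182 = 193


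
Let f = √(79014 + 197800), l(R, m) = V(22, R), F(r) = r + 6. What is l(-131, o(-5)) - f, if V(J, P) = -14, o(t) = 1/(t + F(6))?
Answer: -14 - √276814 ≈ -540.13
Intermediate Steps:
F(r) = 6 + r
o(t) = 1/(12 + t) (o(t) = 1/(t + (6 + 6)) = 1/(t + 12) = 1/(12 + t))
l(R, m) = -14
f = √276814 ≈ 526.13
l(-131, o(-5)) - f = -14 - √276814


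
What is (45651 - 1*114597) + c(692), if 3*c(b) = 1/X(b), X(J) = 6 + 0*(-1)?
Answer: -1241027/18 ≈ -68946.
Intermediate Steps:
X(J) = 6 (X(J) = 6 + 0 = 6)
c(b) = 1/18 (c(b) = (⅓)/6 = (⅓)*(⅙) = 1/18)
(45651 - 1*114597) + c(692) = (45651 - 1*114597) + 1/18 = (45651 - 114597) + 1/18 = -68946 + 1/18 = -1241027/18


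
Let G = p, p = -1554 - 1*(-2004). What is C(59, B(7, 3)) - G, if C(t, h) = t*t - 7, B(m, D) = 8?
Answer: 3024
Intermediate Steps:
C(t, h) = -7 + t² (C(t, h) = t² - 7 = -7 + t²)
p = 450 (p = -1554 + 2004 = 450)
G = 450
C(59, B(7, 3)) - G = (-7 + 59²) - 1*450 = (-7 + 3481) - 450 = 3474 - 450 = 3024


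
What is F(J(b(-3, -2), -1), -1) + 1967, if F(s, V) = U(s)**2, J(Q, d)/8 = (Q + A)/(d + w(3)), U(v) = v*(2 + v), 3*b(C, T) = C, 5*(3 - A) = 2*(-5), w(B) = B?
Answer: 84911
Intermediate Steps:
A = 5 (A = 3 - 2*(-5)/5 = 3 - 1/5*(-10) = 3 + 2 = 5)
b(C, T) = C/3
J(Q, d) = 8*(5 + Q)/(3 + d) (J(Q, d) = 8*((Q + 5)/(d + 3)) = 8*((5 + Q)/(3 + d)) = 8*(5 + Q)/(3 + d))
F(s, V) = s**2*(2 + s)**2 (F(s, V) = (s*(2 + s))**2 = s**2*(2 + s)**2)
F(J(b(-3, -2), -1), -1) + 1967 = (8*(5 + (1/3)*(-3))/(3 - 1))**2*(2 + 8*(5 + (1/3)*(-3))/(3 - 1))**2 + 1967 = (8*(5 - 1)/2)**2*(2 + 8*(5 - 1)/2)**2 + 1967 = (8*(1/2)*4)**2*(2 + 8*(1/2)*4)**2 + 1967 = 16**2*(2 + 16)**2 + 1967 = 256*18**2 + 1967 = 256*324 + 1967 = 82944 + 1967 = 84911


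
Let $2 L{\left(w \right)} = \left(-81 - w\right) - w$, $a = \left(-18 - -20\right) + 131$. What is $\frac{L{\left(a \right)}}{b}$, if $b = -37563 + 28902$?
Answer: $\frac{347}{17322} \approx 0.020032$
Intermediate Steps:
$a = 133$ ($a = \left(-18 + 20\right) + 131 = 2 + 131 = 133$)
$b = -8661$
$L{\left(w \right)} = - \frac{81}{2} - w$ ($L{\left(w \right)} = \frac{\left(-81 - w\right) - w}{2} = \frac{-81 - 2 w}{2} = - \frac{81}{2} - w$)
$\frac{L{\left(a \right)}}{b} = \frac{- \frac{81}{2} - 133}{-8661} = \left(- \frac{81}{2} - 133\right) \left(- \frac{1}{8661}\right) = \left(- \frac{347}{2}\right) \left(- \frac{1}{8661}\right) = \frac{347}{17322}$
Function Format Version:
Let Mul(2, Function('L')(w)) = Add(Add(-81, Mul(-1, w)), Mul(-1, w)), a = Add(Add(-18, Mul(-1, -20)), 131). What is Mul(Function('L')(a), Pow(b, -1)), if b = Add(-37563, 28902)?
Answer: Rational(347, 17322) ≈ 0.020032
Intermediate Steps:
a = 133 (a = Add(Add(-18, 20), 131) = Add(2, 131) = 133)
b = -8661
Function('L')(w) = Add(Rational(-81, 2), Mul(-1, w)) (Function('L')(w) = Mul(Rational(1, 2), Add(Add(-81, Mul(-1, w)), Mul(-1, w))) = Mul(Rational(1, 2), Add(-81, Mul(-2, w))) = Add(Rational(-81, 2), Mul(-1, w)))
Mul(Function('L')(a), Pow(b, -1)) = Mul(Add(Rational(-81, 2), Mul(-1, 133)), Pow(-8661, -1)) = Mul(Add(Rational(-81, 2), -133), Rational(-1, 8661)) = Mul(Rational(-347, 2), Rational(-1, 8661)) = Rational(347, 17322)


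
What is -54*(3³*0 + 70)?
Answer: -3780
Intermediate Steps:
-54*(3³*0 + 70) = -54*(27*0 + 70) = -54*(0 + 70) = -54*70 = -3780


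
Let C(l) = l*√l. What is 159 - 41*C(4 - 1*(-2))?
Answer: 159 - 246*√6 ≈ -443.57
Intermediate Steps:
C(l) = l^(3/2)
159 - 41*C(4 - 1*(-2)) = 159 - 41*(4 - 1*(-2))^(3/2) = 159 - 41*(4 + 2)^(3/2) = 159 - 246*√6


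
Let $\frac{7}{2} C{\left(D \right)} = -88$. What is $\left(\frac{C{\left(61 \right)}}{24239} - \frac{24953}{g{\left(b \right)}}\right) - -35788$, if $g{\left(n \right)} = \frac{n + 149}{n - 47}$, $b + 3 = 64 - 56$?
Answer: $\frac{79496379735}{1866403} \approx 42593.0$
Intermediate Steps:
$b = 5$ ($b = -3 + \left(64 - 56\right) = -3 + 8 = 5$)
$g{\left(n \right)} = \frac{149 + n}{-47 + n}$
$C{\left(D \right)} = - \frac{176}{7}$ ($C{\left(D \right)} = \frac{2}{7} \left(-88\right) = - \frac{176}{7}$)
$\left(\frac{C{\left(61 \right)}}{24239} - \frac{24953}{g{\left(b \right)}}\right) - -35788 = \left(- \frac{176}{7 \cdot 24239} - \frac{24953}{\frac{1}{-47 + 5} \left(149 + 5\right)}\right) - -35788 = \left(\left(- \frac{176}{7}\right) \frac{1}{24239} - \frac{24953}{\frac{1}{-42} \cdot 154}\right) + 35788 = \left(- \frac{176}{169673} - \frac{24953}{\left(- \frac{1}{42}\right) 154}\right) + 35788 = \left(- \frac{176}{169673} - \frac{24953}{- \frac{11}{3}}\right) + 35788 = \left(- \frac{176}{169673} - - \frac{74859}{11}\right) + 35788 = \left(- \frac{176}{169673} + \frac{74859}{11}\right) + 35788 = \frac{12701549171}{1866403} + 35788 = \frac{79496379735}{1866403}$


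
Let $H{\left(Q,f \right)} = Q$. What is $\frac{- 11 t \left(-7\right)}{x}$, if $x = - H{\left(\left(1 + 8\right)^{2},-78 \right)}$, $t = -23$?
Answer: $\frac{1771}{81} \approx 21.864$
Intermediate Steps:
$x = -81$ ($x = - \left(1 + 8\right)^{2} = - 9^{2} = \left(-1\right) 81 = -81$)
$\frac{- 11 t \left(-7\right)}{x} = \frac{\left(-11\right) \left(-23\right) \left(-7\right)}{-81} = 253 \left(-7\right) \left(- \frac{1}{81}\right) = \left(-1771\right) \left(- \frac{1}{81}\right) = \frac{1771}{81}$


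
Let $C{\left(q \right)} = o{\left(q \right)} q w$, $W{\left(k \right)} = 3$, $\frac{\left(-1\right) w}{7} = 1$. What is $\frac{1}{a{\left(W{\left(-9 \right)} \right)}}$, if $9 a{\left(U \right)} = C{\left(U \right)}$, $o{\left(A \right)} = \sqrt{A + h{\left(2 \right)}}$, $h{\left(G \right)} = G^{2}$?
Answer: $- \frac{3 \sqrt{7}}{49} \approx -0.16198$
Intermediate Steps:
$w = -7$ ($w = \left(-7\right) 1 = -7$)
$o{\left(A \right)} = \sqrt{4 + A}$ ($o{\left(A \right)} = \sqrt{A + 2^{2}} = \sqrt{A + 4} = \sqrt{4 + A}$)
$C{\left(q \right)} = - 7 q \sqrt{4 + q}$ ($C{\left(q \right)} = \sqrt{4 + q} q \left(-7\right) = q \sqrt{4 + q} \left(-7\right) = - 7 q \sqrt{4 + q}$)
$a{\left(U \right)} = - \frac{7 U \sqrt{4 + U}}{9}$ ($a{\left(U \right)} = \frac{\left(-7\right) U \sqrt{4 + U}}{9} = - \frac{7 U \sqrt{4 + U}}{9}$)
$\frac{1}{a{\left(W{\left(-9 \right)} \right)}} = \frac{1}{\left(- \frac{7}{9}\right) 3 \sqrt{4 + 3}} = \frac{1}{\left(- \frac{7}{9}\right) 3 \sqrt{7}} = \frac{1}{\left(- \frac{7}{3}\right) \sqrt{7}} = - \frac{3 \sqrt{7}}{49}$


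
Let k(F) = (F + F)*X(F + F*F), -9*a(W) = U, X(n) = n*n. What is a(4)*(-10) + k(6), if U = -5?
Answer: 190462/9 ≈ 21162.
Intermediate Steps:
X(n) = n**2
a(W) = 5/9 (a(W) = -1/9*(-5) = 5/9)
k(F) = 2*F*(F + F**2)**2 (k(F) = (F + F)*(F + F*F)**2 = (2*F)*(F + F**2)**2 = 2*F*(F + F**2)**2)
a(4)*(-10) + k(6) = (5/9)*(-10) + 2*6**3*(1 + 6)**2 = -50/9 + 2*216*7**2 = -50/9 + 2*216*49 = -50/9 + 21168 = 190462/9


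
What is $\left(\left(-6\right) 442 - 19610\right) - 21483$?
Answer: $-43745$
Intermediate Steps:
$\left(\left(-6\right) 442 - 19610\right) - 21483 = \left(-2652 - 19610\right) - 21483 = -22262 - 21483 = -43745$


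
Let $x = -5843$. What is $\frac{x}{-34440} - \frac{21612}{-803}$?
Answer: $\frac{749009209}{27655320} \approx 27.084$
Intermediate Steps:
$\frac{x}{-34440} - \frac{21612}{-803} = - \frac{5843}{-34440} - \frac{21612}{-803} = \left(-5843\right) \left(- \frac{1}{34440}\right) - - \frac{21612}{803} = \frac{5843}{34440} + \frac{21612}{803} = \frac{749009209}{27655320}$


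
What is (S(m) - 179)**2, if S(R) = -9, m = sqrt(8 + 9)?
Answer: 35344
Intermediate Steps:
m = sqrt(17) ≈ 4.1231
(S(m) - 179)**2 = (-9 - 179)**2 = (-188)**2 = 35344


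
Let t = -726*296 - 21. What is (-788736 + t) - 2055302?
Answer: -3058955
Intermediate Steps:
t = -214917 (t = -214896 - 21 = -214917)
(-788736 + t) - 2055302 = (-788736 - 214917) - 2055302 = -1003653 - 2055302 = -3058955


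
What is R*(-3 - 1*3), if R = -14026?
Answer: 84156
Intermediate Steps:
R*(-3 - 1*3) = -14026*(-3 - 1*3) = -14026*(-3 - 3) = -14026*(-6) = 84156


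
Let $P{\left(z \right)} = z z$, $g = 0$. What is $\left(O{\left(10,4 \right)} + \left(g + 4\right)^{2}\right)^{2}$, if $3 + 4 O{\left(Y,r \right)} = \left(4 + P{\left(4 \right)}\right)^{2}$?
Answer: $\frac{212521}{16} \approx 13283.0$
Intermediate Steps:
$P{\left(z \right)} = z^{2}$
$O{\left(Y,r \right)} = \frac{397}{4}$ ($O{\left(Y,r \right)} = - \frac{3}{4} + \frac{\left(4 + 4^{2}\right)^{2}}{4} = - \frac{3}{4} + \frac{\left(4 + 16\right)^{2}}{4} = - \frac{3}{4} + \frac{20^{2}}{4} = - \frac{3}{4} + \frac{1}{4} \cdot 400 = - \frac{3}{4} + 100 = \frac{397}{4}$)
$\left(O{\left(10,4 \right)} + \left(g + 4\right)^{2}\right)^{2} = \left(\frac{397}{4} + \left(0 + 4\right)^{2}\right)^{2} = \left(\frac{397}{4} + 4^{2}\right)^{2} = \left(\frac{397}{4} + 16\right)^{2} = \left(\frac{461}{4}\right)^{2} = \frac{212521}{16}$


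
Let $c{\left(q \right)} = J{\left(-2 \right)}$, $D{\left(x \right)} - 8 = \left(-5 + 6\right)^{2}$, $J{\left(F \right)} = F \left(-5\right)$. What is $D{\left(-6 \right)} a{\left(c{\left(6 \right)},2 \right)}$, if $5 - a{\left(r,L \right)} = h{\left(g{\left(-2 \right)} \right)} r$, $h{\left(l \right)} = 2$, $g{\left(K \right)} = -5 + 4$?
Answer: $-135$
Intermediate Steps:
$g{\left(K \right)} = -1$
$J{\left(F \right)} = - 5 F$
$D{\left(x \right)} = 9$ ($D{\left(x \right)} = 8 + \left(-5 + 6\right)^{2} = 8 + 1^{2} = 8 + 1 = 9$)
$c{\left(q \right)} = 10$ ($c{\left(q \right)} = \left(-5\right) \left(-2\right) = 10$)
$a{\left(r,L \right)} = 5 - 2 r$
$D{\left(-6 \right)} a{\left(c{\left(6 \right)},2 \right)} = 9 \left(5 - 20\right) = 9 \left(-15\right) = -135$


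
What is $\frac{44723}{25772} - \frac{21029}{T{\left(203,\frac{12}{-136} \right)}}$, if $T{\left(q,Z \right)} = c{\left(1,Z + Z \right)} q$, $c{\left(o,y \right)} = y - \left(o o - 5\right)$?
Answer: $- \frac{8623189611}{340061540} \approx -25.358$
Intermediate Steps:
$c{\left(o,y \right)} = 5 + y - o^{2}$ ($c{\left(o,y \right)} = y - \left(o^{2} - 5\right) = y - \left(-5 + o^{2}\right) = 5 + y - o^{2}$)
$T{\left(q,Z \right)} = q \left(4 + 2 Z\right)$ ($T{\left(q,Z \right)} = \left(5 + \left(Z + Z\right) - 1^{2}\right) q = \left(5 + 2 Z - 1\right) q = \left(4 + 2 Z\right) q = q \left(4 + 2 Z\right)$)
$\frac{44723}{25772} - \frac{21029}{T{\left(203,\frac{12}{-136} \right)}} = \frac{44723}{25772} - \frac{21029}{2 \cdot 203 \left(2 + \frac{12}{-136}\right)} = 44723 \cdot \frac{1}{25772} - \frac{21029}{2 \cdot 203 \left(2 + 12 \left(- \frac{1}{136}\right)\right)} = \frac{44723}{25772} - \frac{21029}{2 \cdot 203 \left(2 - \frac{3}{34}\right)} = \frac{44723}{25772} - \frac{21029}{2 \cdot 203 \cdot \frac{65}{34}} = \frac{44723}{25772} - \frac{21029}{\frac{13195}{17}} = \frac{44723}{25772} - \frac{357493}{13195} = - \frac{8623189611}{340061540}$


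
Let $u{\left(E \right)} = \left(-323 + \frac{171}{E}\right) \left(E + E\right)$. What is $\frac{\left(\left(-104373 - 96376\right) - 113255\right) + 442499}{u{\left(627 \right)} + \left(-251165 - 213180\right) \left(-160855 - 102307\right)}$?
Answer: $\frac{25699}{24439510838} \approx 1.0515 \cdot 10^{-6}$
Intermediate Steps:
$u{\left(E \right)} = 2 E \left(-323 + \frac{171}{E}\right)$ ($u{\left(E \right)} = \left(-323 + \frac{171}{E}\right) 2 E = 2 E \left(-323 + \frac{171}{E}\right)$)
$\frac{\left(\left(-104373 - 96376\right) - 113255\right) + 442499}{u{\left(627 \right)} + \left(-251165 - 213180\right) \left(-160855 - 102307\right)} = \frac{\left(\left(-104373 - 96376\right) - 113255\right) + 442499}{\left(342 - 405042\right) + \left(-251165 - 213180\right) \left(-160855 - 102307\right)} = \frac{\left(-200749 - 113255\right) + 442499}{\left(342 - 405042\right) - -122197958890} = \frac{-314004 + 442499}{-404700 + 122197958890} = \frac{128495}{122197554190} = 128495 \cdot \frac{1}{122197554190} = \frac{25699}{24439510838}$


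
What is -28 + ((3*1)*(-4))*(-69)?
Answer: 800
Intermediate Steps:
-28 + ((3*1)*(-4))*(-69) = -28 + (3*(-4))*(-69) = -28 - 12*(-69) = -28 + 828 = 800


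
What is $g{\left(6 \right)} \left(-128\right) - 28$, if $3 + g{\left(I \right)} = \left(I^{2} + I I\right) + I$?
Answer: $-9628$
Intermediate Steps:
$g{\left(I \right)} = -3 + I + 2 I^{2}$ ($g{\left(I \right)} = -3 + \left(\left(I^{2} + I I\right) + I\right) = -3 + \left(\left(I^{2} + I^{2}\right) + I\right) = -3 + \left(2 I^{2} + I\right) = -3 + \left(I + 2 I^{2}\right) = -3 + I + 2 I^{2}$)
$g{\left(6 \right)} \left(-128\right) - 28 = \left(-3 + 6 + 2 \cdot 6^{2}\right) \left(-128\right) - 28 = \left(-3 + 6 + 2 \cdot 36\right) \left(-128\right) - 28 = \left(-3 + 6 + 72\right) \left(-128\right) - 28 = 75 \left(-128\right) - 28 = -9600 - 28 = -9628$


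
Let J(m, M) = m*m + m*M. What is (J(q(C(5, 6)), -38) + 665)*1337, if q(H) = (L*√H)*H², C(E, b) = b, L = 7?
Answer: 510318193 - 12803112*√6 ≈ 4.7896e+8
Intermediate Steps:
q(H) = 7*H^(5/2) (q(H) = (7*√H)*H² = 7*H^(5/2))
J(m, M) = m² + M*m
(J(q(C(5, 6)), -38) + 665)*1337 = ((7*6^(5/2))*(-38 + 7*6^(5/2)) + 665)*1337 = ((7*(36*√6))*(-38 + 7*(36*√6)) + 665)*1337 = ((252*√6)*(-38 + 252*√6) + 665)*1337 = (252*√6*(-38 + 252*√6) + 665)*1337 = (665 + 252*√6*(-38 + 252*√6))*1337 = 889105 + 336924*√6*(-38 + 252*√6)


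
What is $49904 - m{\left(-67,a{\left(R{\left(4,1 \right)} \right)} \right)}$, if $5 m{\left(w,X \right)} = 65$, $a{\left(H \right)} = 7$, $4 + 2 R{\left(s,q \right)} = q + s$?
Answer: $49891$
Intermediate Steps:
$R{\left(s,q \right)} = -2 + \frac{q}{2} + \frac{s}{2}$ ($R{\left(s,q \right)} = -2 + \frac{q + s}{2} = -2 + \left(\frac{q}{2} + \frac{s}{2}\right) = -2 + \frac{q}{2} + \frac{s}{2}$)
$m{\left(w,X \right)} = 13$ ($m{\left(w,X \right)} = \frac{1}{5} \cdot 65 = 13$)
$49904 - m{\left(-67,a{\left(R{\left(4,1 \right)} \right)} \right)} = 49904 - 13 = 49891$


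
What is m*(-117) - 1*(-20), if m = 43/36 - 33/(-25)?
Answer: -27419/100 ≈ -274.19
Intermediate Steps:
m = 2263/900 (m = 43*(1/36) - 33*(-1/25) = 43/36 + 33/25 = 2263/900 ≈ 2.5144)
m*(-117) - 1*(-20) = (2263/900)*(-117) - 1*(-20) = -29419/100 + 20 = -27419/100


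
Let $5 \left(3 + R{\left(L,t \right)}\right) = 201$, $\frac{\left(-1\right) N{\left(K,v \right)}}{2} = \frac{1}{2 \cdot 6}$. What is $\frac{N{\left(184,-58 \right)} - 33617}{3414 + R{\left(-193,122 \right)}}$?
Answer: $- \frac{1008515}{103536} \approx -9.7407$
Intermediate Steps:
$N{\left(K,v \right)} = - \frac{1}{6}$ ($N{\left(K,v \right)} = - \frac{2}{2 \cdot 6} = - \frac{2}{12} = \left(-2\right) \frac{1}{12} = - \frac{1}{6}$)
$R{\left(L,t \right)} = \frac{186}{5}$ ($R{\left(L,t \right)} = -3 + \frac{1}{5} \cdot 201 = -3 + \frac{201}{5} = \frac{186}{5}$)
$\frac{N{\left(184,-58 \right)} - 33617}{3414 + R{\left(-193,122 \right)}} = \frac{- \frac{1}{6} - 33617}{3414 + \frac{186}{5}} = - \frac{201703}{6 \cdot \frac{17256}{5}} = \left(- \frac{201703}{6}\right) \frac{5}{17256} = - \frac{1008515}{103536}$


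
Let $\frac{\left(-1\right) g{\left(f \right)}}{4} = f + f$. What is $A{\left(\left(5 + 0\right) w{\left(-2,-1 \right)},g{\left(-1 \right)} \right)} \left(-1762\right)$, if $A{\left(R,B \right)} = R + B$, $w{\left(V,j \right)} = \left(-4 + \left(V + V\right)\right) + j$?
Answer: $65194$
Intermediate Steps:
$w{\left(V,j \right)} = -4 + j + 2 V$ ($w{\left(V,j \right)} = \left(-4 + 2 V\right) + j = -4 + j + 2 V$)
$g{\left(f \right)} = - 8 f$ ($g{\left(f \right)} = - 4 \left(f + f\right) = - 4 \cdot 2 f = - 8 f$)
$A{\left(R,B \right)} = B + R$
$A{\left(\left(5 + 0\right) w{\left(-2,-1 \right)},g{\left(-1 \right)} \right)} \left(-1762\right) = \left(\left(-8\right) \left(-1\right) + \left(5 + 0\right) \left(-4 - 1 + 2 \left(-2\right)\right)\right) \left(-1762\right) = \left(8 + 5 \left(-4 - 1 - 4\right)\right) \left(-1762\right) = \left(8 + 5 \left(-9\right)\right) \left(-1762\right) = \left(8 - 45\right) \left(-1762\right) = \left(-37\right) \left(-1762\right) = 65194$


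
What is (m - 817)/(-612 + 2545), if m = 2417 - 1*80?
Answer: 1520/1933 ≈ 0.78634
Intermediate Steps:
m = 2337 (m = 2417 - 80 = 2337)
(m - 817)/(-612 + 2545) = (2337 - 817)/(-612 + 2545) = 1520/1933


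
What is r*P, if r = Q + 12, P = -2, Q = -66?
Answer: 108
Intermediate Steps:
r = -54 (r = -66 + 12 = -54)
r*P = -54*(-2) = 108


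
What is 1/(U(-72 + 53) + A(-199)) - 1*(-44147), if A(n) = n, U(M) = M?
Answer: 9624045/218 ≈ 44147.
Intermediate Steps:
1/(U(-72 + 53) + A(-199)) - 1*(-44147) = 1/((-72 + 53) - 199) - 1*(-44147) = 1/(-19 - 199) + 44147 = 1/(-218) + 44147 = -1/218 + 44147 = 9624045/218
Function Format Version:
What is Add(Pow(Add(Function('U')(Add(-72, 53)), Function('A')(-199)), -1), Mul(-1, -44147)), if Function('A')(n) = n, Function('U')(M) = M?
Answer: Rational(9624045, 218) ≈ 44147.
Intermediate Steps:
Add(Pow(Add(Function('U')(Add(-72, 53)), Function('A')(-199)), -1), Mul(-1, -44147)) = Add(Pow(Add(Add(-72, 53), -199), -1), Mul(-1, -44147)) = Add(Pow(Add(-19, -199), -1), 44147) = Add(Pow(-218, -1), 44147) = Add(Rational(-1, 218), 44147) = Rational(9624045, 218)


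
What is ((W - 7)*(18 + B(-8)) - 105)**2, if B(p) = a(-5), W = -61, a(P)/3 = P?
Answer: 95481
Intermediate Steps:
a(P) = 3*P
B(p) = -15 (B(p) = 3*(-5) = -15)
((W - 7)*(18 + B(-8)) - 105)**2 = ((-61 - 7)*(18 - 15) - 105)**2 = (-68*3 - 105)**2 = (-204 - 105)**2 = (-309)**2 = 95481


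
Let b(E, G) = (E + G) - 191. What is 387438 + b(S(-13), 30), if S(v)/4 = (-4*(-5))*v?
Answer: 386237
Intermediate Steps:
S(v) = 80*v (S(v) = 4*((-4*(-5))*v) = 4*(20*v) = 80*v)
b(E, G) = -191 + E + G
387438 + b(S(-13), 30) = 387438 + (-191 + 80*(-13) + 30) = 387438 + (-191 - 1040 + 30) = 387438 - 1201 = 386237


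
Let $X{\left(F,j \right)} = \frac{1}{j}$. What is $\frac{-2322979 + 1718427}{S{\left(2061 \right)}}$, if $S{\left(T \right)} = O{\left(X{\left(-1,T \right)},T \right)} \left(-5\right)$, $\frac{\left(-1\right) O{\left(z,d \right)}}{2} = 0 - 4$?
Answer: $\frac{75569}{5} \approx 15114.0$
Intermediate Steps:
$O{\left(z,d \right)} = 8$ ($O{\left(z,d \right)} = - 2 \left(0 - 4\right) = \left(-2\right) \left(-4\right) = 8$)
$S{\left(T \right)} = -40$ ($S{\left(T \right)} = 8 \left(-5\right) = -40$)
$\frac{-2322979 + 1718427}{S{\left(2061 \right)}} = \frac{-2322979 + 1718427}{-40} = \left(-604552\right) \left(- \frac{1}{40}\right) = \frac{75569}{5}$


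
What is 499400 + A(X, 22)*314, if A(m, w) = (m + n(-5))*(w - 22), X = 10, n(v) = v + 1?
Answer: 499400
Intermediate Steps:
n(v) = 1 + v
A(m, w) = (-22 + w)*(-4 + m) (A(m, w) = (m + (1 - 5))*(w - 22) = (m - 4)*(-22 + w) = (-4 + m)*(-22 + w) = (-22 + w)*(-4 + m))
499400 + A(X, 22)*314 = 499400 + (88 - 22*10 - 4*22 + 10*22)*314 = 499400 + (88 - 220 - 88 + 220)*314 = 499400 + 0*314 = 499400 + 0 = 499400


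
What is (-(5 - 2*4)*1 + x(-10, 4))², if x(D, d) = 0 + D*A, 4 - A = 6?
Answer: 529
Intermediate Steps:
A = -2 (A = 4 - 1*6 = 4 - 6 = -2)
x(D, d) = -2*D (x(D, d) = 0 + D*(-2) = 0 - 2*D = -2*D)
(-(5 - 2*4)*1 + x(-10, 4))² = (-(5 - 2*4)*1 - 2*(-10))² = (-(5 - 8)*1 + 20)² = (-1*(-3)*1 + 20)² = (3*1 + 20)² = (3 + 20)² = 23² = 529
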